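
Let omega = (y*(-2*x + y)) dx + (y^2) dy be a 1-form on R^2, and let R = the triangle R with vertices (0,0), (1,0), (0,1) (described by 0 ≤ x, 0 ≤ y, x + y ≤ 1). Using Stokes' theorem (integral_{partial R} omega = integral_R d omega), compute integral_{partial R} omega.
integral_(partial R) omega = 0

Stokes: integral_partial_R omega = integral_R d omega with d omega = (∂Q/∂x - ∂P/∂y) dx ∧ dy.
  ∂Q/∂x = 0
  ∂P/∂y = -2*x + 2*y
  integrand = ∂Q/∂x - ∂P/∂y = 2*x - 2*y.
Integrating over R: integral_0^1 integral_0^{1-x} (2*x - 2*y) dy dx = 0.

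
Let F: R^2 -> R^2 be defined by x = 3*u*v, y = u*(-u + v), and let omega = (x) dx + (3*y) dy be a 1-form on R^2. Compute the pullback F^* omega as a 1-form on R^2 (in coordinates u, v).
F^* omega = (3*u*(2*u^2 - 3*u*v + 4*v^2)) du + (3*u^2*(-u + 4*v)) dv

Using F^*(f dg) = (f ∘ F) d(g ∘ F), substitute each coordinate x_i by F_i(u, v) in f_i, and replace dx_i by d F_i = (∂F_i/∂u) du + (∂F_i/∂v) dv.
  For the x component: f_1(F) = 3*u*v; d F_1 = (3*v) du + (3*u) dv
  For the y component: f_2(F) = 3*u*(-u + v); d F_2 = (-2*u + v) du + (u) dv
Combining and collecting du, dv coefficients:
  coeff of du: 3*u*(2*u^2 - 3*u*v + 4*v^2)
  coeff of dv: 3*u^2*(-u + 4*v)
F^* omega = (3*u*(2*u^2 - 3*u*v + 4*v^2)) du + (3*u^2*(-u + 4*v)) dv.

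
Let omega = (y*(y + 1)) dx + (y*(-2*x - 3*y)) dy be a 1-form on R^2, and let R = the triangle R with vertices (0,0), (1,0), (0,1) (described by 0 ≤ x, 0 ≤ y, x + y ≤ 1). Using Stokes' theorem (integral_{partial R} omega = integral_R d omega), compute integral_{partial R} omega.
integral_(partial R) omega = -7/6

Stokes: integral_partial_R omega = integral_R d omega with d omega = (∂Q/∂x - ∂P/∂y) dx ∧ dy.
  ∂Q/∂x = -2*y
  ∂P/∂y = 2*y + 1
  integrand = ∂Q/∂x - ∂P/∂y = -4*y - 1.
Integrating over R: integral_0^1 integral_0^{1-x} (-4*y - 1) dy dx = -7/6.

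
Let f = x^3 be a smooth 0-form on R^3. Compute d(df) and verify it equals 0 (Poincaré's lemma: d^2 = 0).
d(df) = 0

Step 1: df = sum_i (∂f/∂x_i) dx_i = (3*x^2) dx + (0) dy + (0) dz.
Step 2: Apply d again. Using the 1-form formula, the coefficient of dx ∧ dy in d(df) is ∂^2 f/∂x ∂y - ∂^2 f/∂y ∂x = (0) - (0) = 0 (equality of mixed partials for smooth f).
Similarly for dx ∧ dz and dy ∧ dz — all coefficients vanish. So d(df) = 0.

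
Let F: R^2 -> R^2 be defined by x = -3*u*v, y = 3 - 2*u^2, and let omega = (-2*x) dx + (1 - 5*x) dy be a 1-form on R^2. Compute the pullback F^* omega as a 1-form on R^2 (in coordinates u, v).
F^* omega = (2*u*(-30*u*v - 9*v^2 - 2)) du + (-18*u^2*v) dv

Using F^*(f dg) = (f ∘ F) d(g ∘ F), substitute each coordinate x_i by F_i(u, v) in f_i, and replace dx_i by d F_i = (∂F_i/∂u) du + (∂F_i/∂v) dv.
  For the x component: f_1(F) = 6*u*v; d F_1 = (-3*v) du + (-3*u) dv
  For the y component: f_2(F) = 15*u*v + 1; d F_2 = (-4*u) du + (0) dv
Combining and collecting du, dv coefficients:
  coeff of du: 2*u*(-30*u*v - 9*v^2 - 2)
  coeff of dv: -18*u^2*v
F^* omega = (2*u*(-30*u*v - 9*v^2 - 2)) du + (-18*u^2*v) dv.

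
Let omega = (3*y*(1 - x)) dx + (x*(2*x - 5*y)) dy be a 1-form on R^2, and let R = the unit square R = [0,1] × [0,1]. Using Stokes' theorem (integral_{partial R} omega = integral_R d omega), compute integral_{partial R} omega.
integral_(partial R) omega = -2

Stokes: integral_partial_R omega = integral_R d omega with d omega = (∂Q/∂x - ∂P/∂y) dx ∧ dy.
  ∂Q/∂x = 4*x - 5*y
  ∂P/∂y = 3 - 3*x
  integrand = ∂Q/∂x - ∂P/∂y = 7*x - 5*y - 3.
Integrating over R: integral_0^1 integral_0^1 (7*x - 5*y - 3) dx dy = -2.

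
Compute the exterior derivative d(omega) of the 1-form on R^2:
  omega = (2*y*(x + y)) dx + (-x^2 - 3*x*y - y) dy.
d(omega) = (-4*x - 7*y) dx ∧ dy

For a 1-form omega = sum_i f_i dx_i, the exterior derivative is
  d(omega) = sum_{i < j} (∂f_j/∂x_i - ∂f_i/∂x_j) dx_i ∧ dx_j.
  coefficient of dx ∧ dy: ∂f_2/∂x - ∂f_1/∂y = ∂(-x^2 - 3*x*y - y)/∂x - ∂(2*y*(x + y))/∂y = -4*x - 7*y
Assembling: d(omega) = (-4*x - 7*y) dx ∧ dy.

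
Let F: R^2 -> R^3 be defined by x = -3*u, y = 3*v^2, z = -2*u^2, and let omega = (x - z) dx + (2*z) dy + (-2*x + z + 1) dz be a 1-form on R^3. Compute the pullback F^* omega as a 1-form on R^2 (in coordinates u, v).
F^* omega = (u*(8*u^2 - 30*u + 5)) du + (-24*u^2*v) dv

Using F^*(f dg) = (f ∘ F) d(g ∘ F), substitute each coordinate x_i by F_i(u, v) in f_i, and replace dx_i by d F_i = (∂F_i/∂u) du + (∂F_i/∂v) dv.
  For the x component: f_1(F) = u*(2*u - 3); d F_1 = (-3) du + (0) dv
  For the y component: f_2(F) = -4*u^2; d F_2 = (0) du + (6*v) dv
  For the z component: f_3(F) = -2*u^2 + 6*u + 1; d F_3 = (-4*u) du + (0) dv
Combining and collecting du, dv coefficients:
  coeff of du: u*(8*u^2 - 30*u + 5)
  coeff of dv: -24*u^2*v
F^* omega = (u*(8*u^2 - 30*u + 5)) du + (-24*u^2*v) dv.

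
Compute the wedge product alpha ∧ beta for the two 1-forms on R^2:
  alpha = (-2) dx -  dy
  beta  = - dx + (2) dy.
alpha ∧ beta = (-5) dx ∧ dy

Distribute the wedge, using dx_i ∧ dx_j = -dx_j ∧ dx_i and dx_i ∧ dx_i = 0. For each pair (i, j) with i < j, the coefficient of dx_i ∧ dx_j in alpha ∧ beta is (alpha_i * beta_j - alpha_j * beta_i). Collecting: alpha ∧ beta = (-5) dx ∧ dy.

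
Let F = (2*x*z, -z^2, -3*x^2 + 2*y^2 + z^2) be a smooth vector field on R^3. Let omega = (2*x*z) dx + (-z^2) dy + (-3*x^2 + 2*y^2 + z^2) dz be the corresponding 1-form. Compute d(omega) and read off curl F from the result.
d(omega) = (4*y + 2*z) dy ∧ dz + (8*x) dz ∧ dx + (0) dx ∧ dy; curl F = (4*y + 2*z, 8*x, 0)

d omega = sum_{i<j} (∂f_j/∂x_i - ∂f_i/∂x_j) dx_i ∧ dx_j. Under the identification (dy ∧ dz, dz ∧ dx, dx ∧ dy) ↔ (e_x, e_y, e_z), the coefficients are exactly the components of curl F. Compute:
  ∂R/∂y - ∂Q/∂z = (4*y) - (-2*z) = 4*y + 2*z
  ∂P/∂z - ∂R/∂x = (2*x) - (-6*x) = 8*x
  ∂Q/∂x - ∂P/∂y = (0) - (0) = 0.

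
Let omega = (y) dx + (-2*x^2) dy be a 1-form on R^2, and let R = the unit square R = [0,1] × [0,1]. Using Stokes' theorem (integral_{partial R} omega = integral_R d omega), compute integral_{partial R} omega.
integral_(partial R) omega = -3

Stokes: integral_partial_R omega = integral_R d omega with d omega = (∂Q/∂x - ∂P/∂y) dx ∧ dy.
  ∂Q/∂x = -4*x
  ∂P/∂y = 1
  integrand = ∂Q/∂x - ∂P/∂y = -4*x - 1.
Integrating over R: integral_0^1 integral_0^1 (-4*x - 1) dx dy = -3.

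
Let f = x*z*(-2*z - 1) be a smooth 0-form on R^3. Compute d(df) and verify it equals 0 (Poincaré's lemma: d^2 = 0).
d(df) = 0

Step 1: df = sum_i (∂f/∂x_i) dx_i = (z*(-2*z - 1)) dx + (0) dy + (x*(-4*z - 1)) dz.
Step 2: Apply d again. Using the 1-form formula, the coefficient of dx ∧ dy in d(df) is ∂^2 f/∂x ∂y - ∂^2 f/∂y ∂x = (0) - (0) = 0 (equality of mixed partials for smooth f).
Similarly for dx ∧ dz and dy ∧ dz — all coefficients vanish. So d(df) = 0.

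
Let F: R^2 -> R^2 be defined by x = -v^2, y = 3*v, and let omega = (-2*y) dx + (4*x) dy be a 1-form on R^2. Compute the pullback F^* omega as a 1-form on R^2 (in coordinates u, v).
F^* omega = 0

Using F^*(f dg) = (f ∘ F) d(g ∘ F), substitute each coordinate x_i by F_i(u, v) in f_i, and replace dx_i by d F_i = (∂F_i/∂u) du + (∂F_i/∂v) dv.
  For the x component: f_1(F) = -6*v; d F_1 = (0) du + (-2*v) dv
  For the y component: f_2(F) = -4*v^2; d F_2 = (0) du + (3) dv
Combining and collecting du, dv coefficients:
  coeff of du: 0
  coeff of dv: 0
F^* omega = 0.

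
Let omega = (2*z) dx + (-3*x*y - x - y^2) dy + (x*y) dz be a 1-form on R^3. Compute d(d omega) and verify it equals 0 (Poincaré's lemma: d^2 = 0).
d(d omega) = 0

Step 1: d omega = sum_{i<j} (∂f_j/∂x_i - ∂f_i/∂x_j) dx_i ∧ dx_j:
  coeff of dx ∧ dy: -3*y - 1
  coeff of dx ∧ dz: y - 2
  coeff of dy ∧ dz: x
Step 2: Apply d again to each 2-form coefficient. The only possible 3-form in R^3 is dx ∧ dy ∧ dz, with coefficient
  ∂(coeff of dy∧dz)/∂x - ∂(coeff of dx∧dz)/∂y + ∂(coeff of dx∧dy)/∂z
  = ∂/∂x (x) - ∂/∂y (y - 2) + ∂/∂z (-3*y - 1).
Each of these terms simplifies to sums of mixed partials that cancel in pairs. The result is 0 (by equality of mixed partials for smooth functions — Schwarz / Clairaut).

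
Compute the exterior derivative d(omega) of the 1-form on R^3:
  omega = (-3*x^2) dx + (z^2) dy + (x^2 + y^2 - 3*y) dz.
d(omega) = (2*x) dx ∧ dz + (2*y - 2*z - 3) dy ∧ dz

For a 1-form omega = sum_i f_i dx_i, the exterior derivative is
  d(omega) = sum_{i < j} (∂f_j/∂x_i - ∂f_i/∂x_j) dx_i ∧ dx_j.
  coefficient of dx ∧ dz: ∂f_3/∂x - ∂f_1/∂z = ∂(x^2 + y^2 - 3*y)/∂x - ∂(-3*x^2)/∂z = 2*x
  coefficient of dy ∧ dz: ∂f_3/∂y - ∂f_2/∂z = ∂(x^2 + y^2 - 3*y)/∂y - ∂(z^2)/∂z = 2*y - 2*z - 3
Assembling: d(omega) = (2*x) dx ∧ dz + (2*y - 2*z - 3) dy ∧ dz.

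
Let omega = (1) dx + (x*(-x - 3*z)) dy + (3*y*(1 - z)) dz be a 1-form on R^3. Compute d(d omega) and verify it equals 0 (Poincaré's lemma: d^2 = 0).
d(d omega) = 0

Step 1: d omega = sum_{i<j} (∂f_j/∂x_i - ∂f_i/∂x_j) dx_i ∧ dx_j:
  coeff of dx ∧ dy: -2*x - 3*z
  coeff of dx ∧ dz: 0
  coeff of dy ∧ dz: 3*x - 3*z + 3
Step 2: Apply d again to each 2-form coefficient. The only possible 3-form in R^3 is dx ∧ dy ∧ dz, with coefficient
  ∂(coeff of dy∧dz)/∂x - ∂(coeff of dx∧dz)/∂y + ∂(coeff of dx∧dy)/∂z
  = ∂/∂x (3*x - 3*z + 3) - ∂/∂y (0) + ∂/∂z (-2*x - 3*z).
Each of these terms simplifies to sums of mixed partials that cancel in pairs. The result is 0 (by equality of mixed partials for smooth functions — Schwarz / Clairaut).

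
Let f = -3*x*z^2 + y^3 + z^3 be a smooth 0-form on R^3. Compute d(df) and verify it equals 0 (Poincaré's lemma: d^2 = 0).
d(df) = 0

Step 1: df = sum_i (∂f/∂x_i) dx_i = (-3*z^2) dx + (3*y^2) dy + (3*z*(-2*x + z)) dz.
Step 2: Apply d again. Using the 1-form formula, the coefficient of dx ∧ dy in d(df) is ∂^2 f/∂x ∂y - ∂^2 f/∂y ∂x = (0) - (0) = 0 (equality of mixed partials for smooth f).
Similarly for dx ∧ dz and dy ∧ dz — all coefficients vanish. So d(df) = 0.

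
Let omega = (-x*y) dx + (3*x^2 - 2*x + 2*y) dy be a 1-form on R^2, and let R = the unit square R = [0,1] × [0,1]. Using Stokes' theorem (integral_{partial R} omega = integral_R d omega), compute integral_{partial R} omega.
integral_(partial R) omega = 3/2

Stokes: integral_partial_R omega = integral_R d omega with d omega = (∂Q/∂x - ∂P/∂y) dx ∧ dy.
  ∂Q/∂x = 6*x - 2
  ∂P/∂y = -x
  integrand = ∂Q/∂x - ∂P/∂y = 7*x - 2.
Integrating over R: integral_0^1 integral_0^1 (7*x - 2) dx dy = 3/2.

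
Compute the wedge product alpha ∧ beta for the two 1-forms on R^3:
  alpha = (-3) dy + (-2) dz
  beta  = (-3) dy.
alpha ∧ beta = (-6) dy ∧ dz

Distribute the wedge, using dx_i ∧ dx_j = -dx_j ∧ dx_i and dx_i ∧ dx_i = 0. For each pair (i, j) with i < j, the coefficient of dx_i ∧ dx_j in alpha ∧ beta is (alpha_i * beta_j - alpha_j * beta_i). Collecting: alpha ∧ beta = (-6) dy ∧ dz.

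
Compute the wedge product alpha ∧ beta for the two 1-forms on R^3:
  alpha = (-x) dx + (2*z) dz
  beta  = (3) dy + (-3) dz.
alpha ∧ beta = (-3*x) dx ∧ dy + (3*x) dx ∧ dz + (-6*z) dy ∧ dz

Distribute the wedge, using dx_i ∧ dx_j = -dx_j ∧ dx_i and dx_i ∧ dx_i = 0. For each pair (i, j) with i < j, the coefficient of dx_i ∧ dx_j in alpha ∧ beta is (alpha_i * beta_j - alpha_j * beta_i). Collecting: alpha ∧ beta = (-3*x) dx ∧ dy + (3*x) dx ∧ dz + (-6*z) dy ∧ dz.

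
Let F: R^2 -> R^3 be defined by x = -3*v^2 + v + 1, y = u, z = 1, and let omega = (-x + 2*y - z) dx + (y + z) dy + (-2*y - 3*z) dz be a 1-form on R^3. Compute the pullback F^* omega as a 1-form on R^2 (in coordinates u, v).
F^* omega = (u + 1) du + (-12*u*v + 2*u - 18*v^3 + 9*v^2 + 11*v - 2) dv

Using F^*(f dg) = (f ∘ F) d(g ∘ F), substitute each coordinate x_i by F_i(u, v) in f_i, and replace dx_i by d F_i = (∂F_i/∂u) du + (∂F_i/∂v) dv.
  For the x component: f_1(F) = 2*u + 3*v^2 - v - 2; d F_1 = (0) du + (1 - 6*v) dv
  For the y component: f_2(F) = u + 1; d F_2 = (1) du + (0) dv
  For the z component: f_3(F) = -2*u - 3; d F_3 = (0) du + (0) dv
Combining and collecting du, dv coefficients:
  coeff of du: u + 1
  coeff of dv: -12*u*v + 2*u - 18*v^3 + 9*v^2 + 11*v - 2
F^* omega = (u + 1) du + (-12*u*v + 2*u - 18*v^3 + 9*v^2 + 11*v - 2) dv.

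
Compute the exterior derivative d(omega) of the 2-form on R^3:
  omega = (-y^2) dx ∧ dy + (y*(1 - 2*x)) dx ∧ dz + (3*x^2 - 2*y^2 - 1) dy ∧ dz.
d(omega) = (8*x - 1) dx ∧ dy ∧ dz

For a 2-form omega = sum_{i<j} g_{ij} dx_i ∧ dx_j, the exterior derivative is
  d(omega) = sum_{i<j} d(g_{ij}) ∧ dx_i ∧ dx_j = sum_{i<j, k} (∂g_{ij}/∂x_k) dx_k ∧ dx_i ∧ dx_j.
Expand each term, using dx_k ∧ dx_i ∧ dx_j = sgn(permutation) dx_{(a)} ∧ dx_{(b)} ∧ dx_{(c)} with (a < b < c) sorted:
  d(y*(1 - 2*x)) includes (∂/∂y)(y*(1 - 2*x)) dy = (1 - 2*x) dy, which multiplied by dx ∧ dz gives (2*x - 1) dx ∧ dy ∧ dz
  d(3*x^2 - 2*y^2 - 1) includes (∂/∂x)(3*x^2 - 2*y^2 - 1) dx = (6*x) dx, which multiplied by dy ∧ dz gives (6*x) dx ∧ dy ∧ dz
Collecting like 3-forms: d(omega) = (8*x - 1) dx ∧ dy ∧ dz.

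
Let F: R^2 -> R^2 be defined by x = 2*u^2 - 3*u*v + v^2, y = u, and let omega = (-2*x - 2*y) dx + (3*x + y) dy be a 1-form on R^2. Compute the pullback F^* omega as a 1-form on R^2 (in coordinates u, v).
F^* omega = (-16*u^3 + 36*u^2*v - 2*u^2 - 26*u*v^2 - 3*u*v + u + 6*v^3 + 3*v^2) du + (12*u^3 - 26*u^2*v + 6*u^2 + 18*u*v^2 - 4*u*v - 4*v^3) dv

Using F^*(f dg) = (f ∘ F) d(g ∘ F), substitute each coordinate x_i by F_i(u, v) in f_i, and replace dx_i by d F_i = (∂F_i/∂u) du + (∂F_i/∂v) dv.
  For the x component: f_1(F) = -4*u^2 + 6*u*v - 2*u - 2*v^2; d F_1 = (4*u - 3*v) du + (-3*u + 2*v) dv
  For the y component: f_2(F) = 6*u^2 - 9*u*v + u + 3*v^2; d F_2 = (1) du + (0) dv
Combining and collecting du, dv coefficients:
  coeff of du: -16*u^3 + 36*u^2*v - 2*u^2 - 26*u*v^2 - 3*u*v + u + 6*v^3 + 3*v^2
  coeff of dv: 12*u^3 - 26*u^2*v + 6*u^2 + 18*u*v^2 - 4*u*v - 4*v^3
F^* omega = (-16*u^3 + 36*u^2*v - 2*u^2 - 26*u*v^2 - 3*u*v + u + 6*v^3 + 3*v^2) du + (12*u^3 - 26*u^2*v + 6*u^2 + 18*u*v^2 - 4*u*v - 4*v^3) dv.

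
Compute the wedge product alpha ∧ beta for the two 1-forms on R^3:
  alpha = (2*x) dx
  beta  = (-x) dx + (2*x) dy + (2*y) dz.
alpha ∧ beta = (4*x^2) dx ∧ dy + (4*x*y) dx ∧ dz

Distribute the wedge, using dx_i ∧ dx_j = -dx_j ∧ dx_i and dx_i ∧ dx_i = 0. For each pair (i, j) with i < j, the coefficient of dx_i ∧ dx_j in alpha ∧ beta is (alpha_i * beta_j - alpha_j * beta_i). Collecting: alpha ∧ beta = (4*x^2) dx ∧ dy + (4*x*y) dx ∧ dz.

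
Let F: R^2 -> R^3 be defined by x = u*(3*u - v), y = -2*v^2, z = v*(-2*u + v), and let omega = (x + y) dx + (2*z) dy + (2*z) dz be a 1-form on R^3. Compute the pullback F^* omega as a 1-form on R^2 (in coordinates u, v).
F^* omega = (18*u^3 - 9*u^2*v - 3*u*v^2 - 2*v^3) du + (-3*u^3 + 9*u^2*v + 6*u*v^2 - 4*v^3) dv

Using F^*(f dg) = (f ∘ F) d(g ∘ F), substitute each coordinate x_i by F_i(u, v) in f_i, and replace dx_i by d F_i = (∂F_i/∂u) du + (∂F_i/∂v) dv.
  For the x component: f_1(F) = 3*u^2 - u*v - 2*v^2; d F_1 = (6*u - v) du + (-u) dv
  For the y component: f_2(F) = 2*v*(-2*u + v); d F_2 = (0) du + (-4*v) dv
  For the z component: f_3(F) = 2*v*(-2*u + v); d F_3 = (-2*v) du + (-2*u + 2*v) dv
Combining and collecting du, dv coefficients:
  coeff of du: 18*u^3 - 9*u^2*v - 3*u*v^2 - 2*v^3
  coeff of dv: -3*u^3 + 9*u^2*v + 6*u*v^2 - 4*v^3
F^* omega = (18*u^3 - 9*u^2*v - 3*u*v^2 - 2*v^3) du + (-3*u^3 + 9*u^2*v + 6*u*v^2 - 4*v^3) dv.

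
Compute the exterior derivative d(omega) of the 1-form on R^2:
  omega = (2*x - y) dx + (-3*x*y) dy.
d(omega) = (1 - 3*y) dx ∧ dy

For a 1-form omega = sum_i f_i dx_i, the exterior derivative is
  d(omega) = sum_{i < j} (∂f_j/∂x_i - ∂f_i/∂x_j) dx_i ∧ dx_j.
  coefficient of dx ∧ dy: ∂f_2/∂x - ∂f_1/∂y = ∂(-3*x*y)/∂x - ∂(2*x - y)/∂y = 1 - 3*y
Assembling: d(omega) = (1 - 3*y) dx ∧ dy.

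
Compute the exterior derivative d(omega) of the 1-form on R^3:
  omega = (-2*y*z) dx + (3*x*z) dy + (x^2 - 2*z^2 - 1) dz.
d(omega) = (5*z) dx ∧ dy + (2*x + 2*y) dx ∧ dz + (-3*x) dy ∧ dz

For a 1-form omega = sum_i f_i dx_i, the exterior derivative is
  d(omega) = sum_{i < j} (∂f_j/∂x_i - ∂f_i/∂x_j) dx_i ∧ dx_j.
  coefficient of dx ∧ dy: ∂f_2/∂x - ∂f_1/∂y = ∂(3*x*z)/∂x - ∂(-2*y*z)/∂y = 5*z
  coefficient of dx ∧ dz: ∂f_3/∂x - ∂f_1/∂z = ∂(x^2 - 2*z^2 - 1)/∂x - ∂(-2*y*z)/∂z = 2*x + 2*y
  coefficient of dy ∧ dz: ∂f_3/∂y - ∂f_2/∂z = ∂(x^2 - 2*z^2 - 1)/∂y - ∂(3*x*z)/∂z = -3*x
Assembling: d(omega) = (5*z) dx ∧ dy + (2*x + 2*y) dx ∧ dz + (-3*x) dy ∧ dz.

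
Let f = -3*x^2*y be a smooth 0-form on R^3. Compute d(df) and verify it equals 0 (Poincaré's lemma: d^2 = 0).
d(df) = 0

Step 1: df = sum_i (∂f/∂x_i) dx_i = (-6*x*y) dx + (-3*x^2) dy + (0) dz.
Step 2: Apply d again. Using the 1-form formula, the coefficient of dx ∧ dy in d(df) is ∂^2 f/∂x ∂y - ∂^2 f/∂y ∂x = (-6*x) - (-6*x) = 0 (equality of mixed partials for smooth f).
Similarly for dx ∧ dz and dy ∧ dz — all coefficients vanish. So d(df) = 0.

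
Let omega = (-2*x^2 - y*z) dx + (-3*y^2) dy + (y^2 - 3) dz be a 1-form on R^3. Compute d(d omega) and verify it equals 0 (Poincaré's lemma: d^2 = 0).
d(d omega) = 0

Step 1: d omega = sum_{i<j} (∂f_j/∂x_i - ∂f_i/∂x_j) dx_i ∧ dx_j:
  coeff of dx ∧ dy: z
  coeff of dx ∧ dz: y
  coeff of dy ∧ dz: 2*y
Step 2: Apply d again to each 2-form coefficient. The only possible 3-form in R^3 is dx ∧ dy ∧ dz, with coefficient
  ∂(coeff of dy∧dz)/∂x - ∂(coeff of dx∧dz)/∂y + ∂(coeff of dx∧dy)/∂z
  = ∂/∂x (2*y) - ∂/∂y (y) + ∂/∂z (z).
Each of these terms simplifies to sums of mixed partials that cancel in pairs. The result is 0 (by equality of mixed partials for smooth functions — Schwarz / Clairaut).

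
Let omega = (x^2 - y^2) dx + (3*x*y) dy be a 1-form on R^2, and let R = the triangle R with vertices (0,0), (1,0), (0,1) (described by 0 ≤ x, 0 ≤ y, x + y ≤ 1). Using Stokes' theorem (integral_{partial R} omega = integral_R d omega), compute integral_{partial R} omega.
integral_(partial R) omega = 5/6

Stokes: integral_partial_R omega = integral_R d omega with d omega = (∂Q/∂x - ∂P/∂y) dx ∧ dy.
  ∂Q/∂x = 3*y
  ∂P/∂y = -2*y
  integrand = ∂Q/∂x - ∂P/∂y = 5*y.
Integrating over R: integral_0^1 integral_0^{1-x} (5*y) dy dx = 5/6.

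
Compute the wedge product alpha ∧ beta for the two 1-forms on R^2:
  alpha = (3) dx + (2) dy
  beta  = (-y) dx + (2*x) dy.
alpha ∧ beta = (6*x + 2*y) dx ∧ dy

Distribute the wedge, using dx_i ∧ dx_j = -dx_j ∧ dx_i and dx_i ∧ dx_i = 0. For each pair (i, j) with i < j, the coefficient of dx_i ∧ dx_j in alpha ∧ beta is (alpha_i * beta_j - alpha_j * beta_i). Collecting: alpha ∧ beta = (6*x + 2*y) dx ∧ dy.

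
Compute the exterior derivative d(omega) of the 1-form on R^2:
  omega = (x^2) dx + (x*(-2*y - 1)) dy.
d(omega) = (-2*y - 1) dx ∧ dy

For a 1-form omega = sum_i f_i dx_i, the exterior derivative is
  d(omega) = sum_{i < j} (∂f_j/∂x_i - ∂f_i/∂x_j) dx_i ∧ dx_j.
  coefficient of dx ∧ dy: ∂f_2/∂x - ∂f_1/∂y = ∂(x*(-2*y - 1))/∂x - ∂(x^2)/∂y = -2*y - 1
Assembling: d(omega) = (-2*y - 1) dx ∧ dy.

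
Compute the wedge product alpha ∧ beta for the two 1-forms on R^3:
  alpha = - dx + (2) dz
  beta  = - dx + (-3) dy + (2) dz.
alpha ∧ beta = (3) dx ∧ dy + (6) dy ∧ dz

Distribute the wedge, using dx_i ∧ dx_j = -dx_j ∧ dx_i and dx_i ∧ dx_i = 0. For each pair (i, j) with i < j, the coefficient of dx_i ∧ dx_j in alpha ∧ beta is (alpha_i * beta_j - alpha_j * beta_i). Collecting: alpha ∧ beta = (3) dx ∧ dy + (6) dy ∧ dz.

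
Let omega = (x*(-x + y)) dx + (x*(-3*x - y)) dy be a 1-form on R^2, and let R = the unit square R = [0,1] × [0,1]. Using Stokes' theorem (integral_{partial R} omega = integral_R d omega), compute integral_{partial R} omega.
integral_(partial R) omega = -4

Stokes: integral_partial_R omega = integral_R d omega with d omega = (∂Q/∂x - ∂P/∂y) dx ∧ dy.
  ∂Q/∂x = -6*x - y
  ∂P/∂y = x
  integrand = ∂Q/∂x - ∂P/∂y = -7*x - y.
Integrating over R: integral_0^1 integral_0^1 (-7*x - y) dx dy = -4.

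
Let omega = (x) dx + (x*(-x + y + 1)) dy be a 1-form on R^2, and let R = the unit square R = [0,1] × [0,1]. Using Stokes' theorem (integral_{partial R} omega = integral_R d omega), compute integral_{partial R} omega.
integral_(partial R) omega = 1/2

Stokes: integral_partial_R omega = integral_R d omega with d omega = (∂Q/∂x - ∂P/∂y) dx ∧ dy.
  ∂Q/∂x = -2*x + y + 1
  ∂P/∂y = 0
  integrand = ∂Q/∂x - ∂P/∂y = -2*x + y + 1.
Integrating over R: integral_0^1 integral_0^1 (-2*x + y + 1) dx dy = 1/2.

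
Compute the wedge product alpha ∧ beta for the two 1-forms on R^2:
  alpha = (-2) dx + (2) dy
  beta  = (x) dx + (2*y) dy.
alpha ∧ beta = (-2*x - 4*y) dx ∧ dy

Distribute the wedge, using dx_i ∧ dx_j = -dx_j ∧ dx_i and dx_i ∧ dx_i = 0. For each pair (i, j) with i < j, the coefficient of dx_i ∧ dx_j in alpha ∧ beta is (alpha_i * beta_j - alpha_j * beta_i). Collecting: alpha ∧ beta = (-2*x - 4*y) dx ∧ dy.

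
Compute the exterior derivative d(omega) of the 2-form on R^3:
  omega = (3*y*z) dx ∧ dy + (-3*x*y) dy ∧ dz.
d(omega) = 0

For a 2-form omega = sum_{i<j} g_{ij} dx_i ∧ dx_j, the exterior derivative is
  d(omega) = sum_{i<j} d(g_{ij}) ∧ dx_i ∧ dx_j = sum_{i<j, k} (∂g_{ij}/∂x_k) dx_k ∧ dx_i ∧ dx_j.
Expand each term, using dx_k ∧ dx_i ∧ dx_j = sgn(permutation) dx_{(a)} ∧ dx_{(b)} ∧ dx_{(c)} with (a < b < c) sorted:
  d(3*y*z) includes (∂/∂z)(3*y*z) dz = (3*y) dz, which multiplied by dx ∧ dy gives (3*y) dx ∧ dy ∧ dz
  d(-3*x*y) includes (∂/∂x)(-3*x*y) dx = (-3*y) dx, which multiplied by dy ∧ dz gives (-3*y) dx ∧ dy ∧ dz
Collecting like 3-forms: d(omega) = 0.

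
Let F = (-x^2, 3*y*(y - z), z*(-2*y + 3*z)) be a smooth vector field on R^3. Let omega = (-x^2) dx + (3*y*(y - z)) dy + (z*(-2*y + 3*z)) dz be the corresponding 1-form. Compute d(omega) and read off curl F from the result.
d(omega) = (3*y - 2*z) dy ∧ dz + (0) dz ∧ dx + (0) dx ∧ dy; curl F = (3*y - 2*z, 0, 0)

d omega = sum_{i<j} (∂f_j/∂x_i - ∂f_i/∂x_j) dx_i ∧ dx_j. Under the identification (dy ∧ dz, dz ∧ dx, dx ∧ dy) ↔ (e_x, e_y, e_z), the coefficients are exactly the components of curl F. Compute:
  ∂R/∂y - ∂Q/∂z = (-2*z) - (-3*y) = 3*y - 2*z
  ∂P/∂z - ∂R/∂x = (0) - (0) = 0
  ∂Q/∂x - ∂P/∂y = (0) - (0) = 0.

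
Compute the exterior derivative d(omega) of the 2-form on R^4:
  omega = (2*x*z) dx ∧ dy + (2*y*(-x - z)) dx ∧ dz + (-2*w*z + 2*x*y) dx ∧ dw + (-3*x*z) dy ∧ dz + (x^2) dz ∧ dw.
d(omega) = (4*x - z) dx ∧ dy ∧ dz + (-2*x) dx ∧ dy ∧ dw + (2*w + 2*x) dx ∧ dz ∧ dw

For a 2-form omega = sum_{i<j} g_{ij} dx_i ∧ dx_j, the exterior derivative is
  d(omega) = sum_{i<j} d(g_{ij}) ∧ dx_i ∧ dx_j = sum_{i<j, k} (∂g_{ij}/∂x_k) dx_k ∧ dx_i ∧ dx_j.
Expand each term, using dx_k ∧ dx_i ∧ dx_j = sgn(permutation) dx_{(a)} ∧ dx_{(b)} ∧ dx_{(c)} with (a < b < c) sorted:
  d(2*x*z) includes (∂/∂z)(2*x*z) dz = (2*x) dz, which multiplied by dx ∧ dy gives (2*x) dx ∧ dy ∧ dz
  d(2*y*(-x - z)) includes (∂/∂y)(2*y*(-x - z)) dy = (-2*x - 2*z) dy, which multiplied by dx ∧ dz gives (2*x + 2*z) dx ∧ dy ∧ dz
  d(-2*w*z + 2*x*y) includes (∂/∂y)(-2*w*z + 2*x*y) dy = (2*x) dy, which multiplied by dx ∧ dw gives (-2*x) dx ∧ dy ∧ dw
  d(-2*w*z + 2*x*y) includes (∂/∂z)(-2*w*z + 2*x*y) dz = (-2*w) dz, which multiplied by dx ∧ dw gives (2*w) dx ∧ dz ∧ dw
  d(-3*x*z) includes (∂/∂x)(-3*x*z) dx = (-3*z) dx, which multiplied by dy ∧ dz gives (-3*z) dx ∧ dy ∧ dz
  d(x^2) includes (∂/∂x)(x^2) dx = (2*x) dx, which multiplied by dz ∧ dw gives (2*x) dx ∧ dz ∧ dw
Collecting like 3-forms: d(omega) = (4*x - z) dx ∧ dy ∧ dz + (-2*x) dx ∧ dy ∧ dw + (2*w + 2*x) dx ∧ dz ∧ dw.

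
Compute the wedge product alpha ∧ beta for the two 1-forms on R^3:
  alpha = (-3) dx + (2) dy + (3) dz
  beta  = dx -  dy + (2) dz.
alpha ∧ beta = (1) dx ∧ dy + (-9) dx ∧ dz + (7) dy ∧ dz

Distribute the wedge, using dx_i ∧ dx_j = -dx_j ∧ dx_i and dx_i ∧ dx_i = 0. For each pair (i, j) with i < j, the coefficient of dx_i ∧ dx_j in alpha ∧ beta is (alpha_i * beta_j - alpha_j * beta_i). Collecting: alpha ∧ beta = (1) dx ∧ dy + (-9) dx ∧ dz + (7) dy ∧ dz.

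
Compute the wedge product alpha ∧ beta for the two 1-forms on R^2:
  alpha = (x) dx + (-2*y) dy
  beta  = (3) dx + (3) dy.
alpha ∧ beta = (3*x + 6*y) dx ∧ dy

Distribute the wedge, using dx_i ∧ dx_j = -dx_j ∧ dx_i and dx_i ∧ dx_i = 0. For each pair (i, j) with i < j, the coefficient of dx_i ∧ dx_j in alpha ∧ beta is (alpha_i * beta_j - alpha_j * beta_i). Collecting: alpha ∧ beta = (3*x + 6*y) dx ∧ dy.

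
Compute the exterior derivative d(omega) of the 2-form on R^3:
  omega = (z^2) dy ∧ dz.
d(omega) = 0

For a 2-form omega = sum_{i<j} g_{ij} dx_i ∧ dx_j, the exterior derivative is
  d(omega) = sum_{i<j} d(g_{ij}) ∧ dx_i ∧ dx_j = sum_{i<j, k} (∂g_{ij}/∂x_k) dx_k ∧ dx_i ∧ dx_j.
Expand each term, using dx_k ∧ dx_i ∧ dx_j = sgn(permutation) dx_{(a)} ∧ dx_{(b)} ∧ dx_{(c)} with (a < b < c) sorted:

Collecting like 3-forms: d(omega) = 0.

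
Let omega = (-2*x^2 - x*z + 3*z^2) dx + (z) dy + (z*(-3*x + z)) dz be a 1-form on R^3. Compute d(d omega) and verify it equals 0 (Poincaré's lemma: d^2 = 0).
d(d omega) = 0

Step 1: d omega = sum_{i<j} (∂f_j/∂x_i - ∂f_i/∂x_j) dx_i ∧ dx_j:
  coeff of dx ∧ dy: 0
  coeff of dx ∧ dz: x - 9*z
  coeff of dy ∧ dz: -1
Step 2: Apply d again to each 2-form coefficient. The only possible 3-form in R^3 is dx ∧ dy ∧ dz, with coefficient
  ∂(coeff of dy∧dz)/∂x - ∂(coeff of dx∧dz)/∂y + ∂(coeff of dx∧dy)/∂z
  = ∂/∂x (-1) - ∂/∂y (x - 9*z) + ∂/∂z (0).
Each of these terms simplifies to sums of mixed partials that cancel in pairs. The result is 0 (by equality of mixed partials for smooth functions — Schwarz / Clairaut).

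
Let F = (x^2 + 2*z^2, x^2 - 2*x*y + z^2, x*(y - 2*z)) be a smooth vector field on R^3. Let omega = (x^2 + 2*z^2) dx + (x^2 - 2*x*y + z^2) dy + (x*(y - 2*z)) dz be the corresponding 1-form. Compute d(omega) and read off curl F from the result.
d(omega) = (x - 2*z) dy ∧ dz + (-y + 6*z) dz ∧ dx + (2*x - 2*y) dx ∧ dy; curl F = (x - 2*z, -y + 6*z, 2*x - 2*y)

d omega = sum_{i<j} (∂f_j/∂x_i - ∂f_i/∂x_j) dx_i ∧ dx_j. Under the identification (dy ∧ dz, dz ∧ dx, dx ∧ dy) ↔ (e_x, e_y, e_z), the coefficients are exactly the components of curl F. Compute:
  ∂R/∂y - ∂Q/∂z = (x) - (2*z) = x - 2*z
  ∂P/∂z - ∂R/∂x = (4*z) - (y - 2*z) = -y + 6*z
  ∂Q/∂x - ∂P/∂y = (2*x - 2*y) - (0) = 2*x - 2*y.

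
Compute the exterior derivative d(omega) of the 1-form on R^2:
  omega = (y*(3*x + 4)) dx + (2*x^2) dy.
d(omega) = (x - 4) dx ∧ dy

For a 1-form omega = sum_i f_i dx_i, the exterior derivative is
  d(omega) = sum_{i < j} (∂f_j/∂x_i - ∂f_i/∂x_j) dx_i ∧ dx_j.
  coefficient of dx ∧ dy: ∂f_2/∂x - ∂f_1/∂y = ∂(2*x^2)/∂x - ∂(y*(3*x + 4))/∂y = x - 4
Assembling: d(omega) = (x - 4) dx ∧ dy.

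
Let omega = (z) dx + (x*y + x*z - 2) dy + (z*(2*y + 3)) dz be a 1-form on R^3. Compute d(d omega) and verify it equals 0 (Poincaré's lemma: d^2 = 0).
d(d omega) = 0

Step 1: d omega = sum_{i<j} (∂f_j/∂x_i - ∂f_i/∂x_j) dx_i ∧ dx_j:
  coeff of dx ∧ dy: y + z
  coeff of dx ∧ dz: -1
  coeff of dy ∧ dz: -x + 2*z
Step 2: Apply d again to each 2-form coefficient. The only possible 3-form in R^3 is dx ∧ dy ∧ dz, with coefficient
  ∂(coeff of dy∧dz)/∂x - ∂(coeff of dx∧dz)/∂y + ∂(coeff of dx∧dy)/∂z
  = ∂/∂x (-x + 2*z) - ∂/∂y (-1) + ∂/∂z (y + z).
Each of these terms simplifies to sums of mixed partials that cancel in pairs. The result is 0 (by equality of mixed partials for smooth functions — Schwarz / Clairaut).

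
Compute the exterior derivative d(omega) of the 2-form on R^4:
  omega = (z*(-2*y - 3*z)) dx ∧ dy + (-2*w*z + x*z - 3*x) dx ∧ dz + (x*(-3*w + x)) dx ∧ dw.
d(omega) = (-2*y - 6*z) dx ∧ dy ∧ dz + (-2*z) dx ∧ dz ∧ dw

For a 2-form omega = sum_{i<j} g_{ij} dx_i ∧ dx_j, the exterior derivative is
  d(omega) = sum_{i<j} d(g_{ij}) ∧ dx_i ∧ dx_j = sum_{i<j, k} (∂g_{ij}/∂x_k) dx_k ∧ dx_i ∧ dx_j.
Expand each term, using dx_k ∧ dx_i ∧ dx_j = sgn(permutation) dx_{(a)} ∧ dx_{(b)} ∧ dx_{(c)} with (a < b < c) sorted:
  d(z*(-2*y - 3*z)) includes (∂/∂z)(z*(-2*y - 3*z)) dz = (-2*y - 6*z) dz, which multiplied by dx ∧ dy gives (-2*y - 6*z) dx ∧ dy ∧ dz
  d(-2*w*z + x*z - 3*x) includes (∂/∂w)(-2*w*z + x*z - 3*x) dw = (-2*z) dw, which multiplied by dx ∧ dz gives (-2*z) dx ∧ dz ∧ dw
Collecting like 3-forms: d(omega) = (-2*y - 6*z) dx ∧ dy ∧ dz + (-2*z) dx ∧ dz ∧ dw.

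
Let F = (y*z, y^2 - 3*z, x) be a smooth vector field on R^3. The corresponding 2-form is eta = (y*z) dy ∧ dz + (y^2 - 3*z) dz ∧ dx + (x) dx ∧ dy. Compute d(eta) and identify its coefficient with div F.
d(eta) = (2*y) dx ∧ dy ∧ dz; div F = 2*y

For a 2-form in R^3 of the form above, applying d gives a 3-form with coefficient ∂P/∂x + ∂Q/∂y + ∂R/∂z:
  ∂P/∂x = 0
  ∂Q/∂y = 2*y
  ∂R/∂z = 0
Sum = 2*y, which is exactly div F.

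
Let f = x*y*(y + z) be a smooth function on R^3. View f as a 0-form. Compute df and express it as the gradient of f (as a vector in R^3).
df = (y*(y + z)) dx + (x*(2*y + z)) dy + (x*y) dz; grad f = (y*(y + z), x*(2*y + z), x*y)

For a 0-form f, d f = (∂f/∂x) dx + (∂f/∂y) dy + (∂f/∂z) dz. The components of the vector representation are exactly the entries of grad f in Cartesian coordinates:
  ∂f/∂x = y*(y + z)
  ∂f/∂y = x*(2*y + z)
  ∂f/∂z = x*y.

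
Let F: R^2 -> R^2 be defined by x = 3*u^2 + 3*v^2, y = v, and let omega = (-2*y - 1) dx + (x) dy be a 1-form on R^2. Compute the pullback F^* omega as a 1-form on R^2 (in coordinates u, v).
F^* omega = (6*u*(-2*v - 1)) du + (3*u^2 - 9*v^2 - 6*v) dv

Using F^*(f dg) = (f ∘ F) d(g ∘ F), substitute each coordinate x_i by F_i(u, v) in f_i, and replace dx_i by d F_i = (∂F_i/∂u) du + (∂F_i/∂v) dv.
  For the x component: f_1(F) = -2*v - 1; d F_1 = (6*u) du + (6*v) dv
  For the y component: f_2(F) = 3*u^2 + 3*v^2; d F_2 = (0) du + (1) dv
Combining and collecting du, dv coefficients:
  coeff of du: 6*u*(-2*v - 1)
  coeff of dv: 3*u^2 - 9*v^2 - 6*v
F^* omega = (6*u*(-2*v - 1)) du + (3*u^2 - 9*v^2 - 6*v) dv.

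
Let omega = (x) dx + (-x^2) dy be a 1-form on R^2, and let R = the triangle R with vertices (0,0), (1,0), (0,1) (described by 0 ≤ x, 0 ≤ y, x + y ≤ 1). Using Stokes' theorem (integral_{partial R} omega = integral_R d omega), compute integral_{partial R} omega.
integral_(partial R) omega = -1/3

Stokes: integral_partial_R omega = integral_R d omega with d omega = (∂Q/∂x - ∂P/∂y) dx ∧ dy.
  ∂Q/∂x = -2*x
  ∂P/∂y = 0
  integrand = ∂Q/∂x - ∂P/∂y = -2*x.
Integrating over R: integral_0^1 integral_0^{1-x} (-2*x) dy dx = -1/3.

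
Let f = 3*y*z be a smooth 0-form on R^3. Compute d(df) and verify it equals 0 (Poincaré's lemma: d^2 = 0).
d(df) = 0

Step 1: df = sum_i (∂f/∂x_i) dx_i = (0) dx + (3*z) dy + (3*y) dz.
Step 2: Apply d again. Using the 1-form formula, the coefficient of dx ∧ dy in d(df) is ∂^2 f/∂x ∂y - ∂^2 f/∂y ∂x = (0) - (0) = 0 (equality of mixed partials for smooth f).
Similarly for dx ∧ dz and dy ∧ dz — all coefficients vanish. So d(df) = 0.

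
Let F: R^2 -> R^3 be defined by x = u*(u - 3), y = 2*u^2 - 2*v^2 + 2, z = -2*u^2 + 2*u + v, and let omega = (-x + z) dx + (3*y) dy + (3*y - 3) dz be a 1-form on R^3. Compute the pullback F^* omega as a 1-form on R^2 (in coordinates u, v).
F^* omega = (-6*u^3 + 31*u^2 + 2*u*v - 3*u - 12*v^2 - 3*v + 6) du + (-24*u^2*v + 6*u^2 + 24*v^3 - 6*v^2 - 24*v + 3) dv

Using F^*(f dg) = (f ∘ F) d(g ∘ F), substitute each coordinate x_i by F_i(u, v) in f_i, and replace dx_i by d F_i = (∂F_i/∂u) du + (∂F_i/∂v) dv.
  For the x component: f_1(F) = -3*u^2 + 5*u + v; d F_1 = (2*u - 3) du + (0) dv
  For the y component: f_2(F) = 6*u^2 - 6*v^2 + 6; d F_2 = (4*u) du + (-4*v) dv
  For the z component: f_3(F) = 6*u^2 - 6*v^2 + 3; d F_3 = (2 - 4*u) du + (1) dv
Combining and collecting du, dv coefficients:
  coeff of du: -6*u^3 + 31*u^2 + 2*u*v - 3*u - 12*v^2 - 3*v + 6
  coeff of dv: -24*u^2*v + 6*u^2 + 24*v^3 - 6*v^2 - 24*v + 3
F^* omega = (-6*u^3 + 31*u^2 + 2*u*v - 3*u - 12*v^2 - 3*v + 6) du + (-24*u^2*v + 6*u^2 + 24*v^3 - 6*v^2 - 24*v + 3) dv.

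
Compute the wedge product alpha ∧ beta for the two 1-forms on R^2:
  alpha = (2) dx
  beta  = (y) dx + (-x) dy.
alpha ∧ beta = (-2*x) dx ∧ dy

Distribute the wedge, using dx_i ∧ dx_j = -dx_j ∧ dx_i and dx_i ∧ dx_i = 0. For each pair (i, j) with i < j, the coefficient of dx_i ∧ dx_j in alpha ∧ beta is (alpha_i * beta_j - alpha_j * beta_i). Collecting: alpha ∧ beta = (-2*x) dx ∧ dy.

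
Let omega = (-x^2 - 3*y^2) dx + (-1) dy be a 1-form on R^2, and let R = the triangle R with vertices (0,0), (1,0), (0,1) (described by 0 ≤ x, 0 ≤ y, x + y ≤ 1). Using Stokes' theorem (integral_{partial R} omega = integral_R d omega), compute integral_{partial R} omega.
integral_(partial R) omega = 1

Stokes: integral_partial_R omega = integral_R d omega with d omega = (∂Q/∂x - ∂P/∂y) dx ∧ dy.
  ∂Q/∂x = 0
  ∂P/∂y = -6*y
  integrand = ∂Q/∂x - ∂P/∂y = 6*y.
Integrating over R: integral_0^1 integral_0^{1-x} (6*y) dy dx = 1.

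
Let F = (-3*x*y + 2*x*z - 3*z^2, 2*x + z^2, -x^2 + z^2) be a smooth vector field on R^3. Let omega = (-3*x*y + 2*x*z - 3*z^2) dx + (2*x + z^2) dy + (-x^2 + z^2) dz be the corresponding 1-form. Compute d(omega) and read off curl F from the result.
d(omega) = (-2*z) dy ∧ dz + (4*x - 6*z) dz ∧ dx + (3*x + 2) dx ∧ dy; curl F = (-2*z, 4*x - 6*z, 3*x + 2)

d omega = sum_{i<j} (∂f_j/∂x_i - ∂f_i/∂x_j) dx_i ∧ dx_j. Under the identification (dy ∧ dz, dz ∧ dx, dx ∧ dy) ↔ (e_x, e_y, e_z), the coefficients are exactly the components of curl F. Compute:
  ∂R/∂y - ∂Q/∂z = (0) - (2*z) = -2*z
  ∂P/∂z - ∂R/∂x = (2*x - 6*z) - (-2*x) = 4*x - 6*z
  ∂Q/∂x - ∂P/∂y = (2) - (-3*x) = 3*x + 2.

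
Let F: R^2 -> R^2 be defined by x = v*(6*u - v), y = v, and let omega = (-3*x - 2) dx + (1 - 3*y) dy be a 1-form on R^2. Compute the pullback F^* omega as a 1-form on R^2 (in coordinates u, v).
F^* omega = (6*v*(-18*u*v + 3*v^2 - 2)) du + (-108*u^2*v + 54*u*v^2 - 12*u - 6*v^3 + v + 1) dv

Using F^*(f dg) = (f ∘ F) d(g ∘ F), substitute each coordinate x_i by F_i(u, v) in f_i, and replace dx_i by d F_i = (∂F_i/∂u) du + (∂F_i/∂v) dv.
  For the x component: f_1(F) = -18*u*v + 3*v^2 - 2; d F_1 = (6*v) du + (6*u - 2*v) dv
  For the y component: f_2(F) = 1 - 3*v; d F_2 = (0) du + (1) dv
Combining and collecting du, dv coefficients:
  coeff of du: 6*v*(-18*u*v + 3*v^2 - 2)
  coeff of dv: -108*u^2*v + 54*u*v^2 - 12*u - 6*v^3 + v + 1
F^* omega = (6*v*(-18*u*v + 3*v^2 - 2)) du + (-108*u^2*v + 54*u*v^2 - 12*u - 6*v^3 + v + 1) dv.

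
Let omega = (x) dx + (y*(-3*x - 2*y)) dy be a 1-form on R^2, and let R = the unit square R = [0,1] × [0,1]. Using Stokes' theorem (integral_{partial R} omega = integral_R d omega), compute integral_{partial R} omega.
integral_(partial R) omega = -3/2

Stokes: integral_partial_R omega = integral_R d omega with d omega = (∂Q/∂x - ∂P/∂y) dx ∧ dy.
  ∂Q/∂x = -3*y
  ∂P/∂y = 0
  integrand = ∂Q/∂x - ∂P/∂y = -3*y.
Integrating over R: integral_0^1 integral_0^1 (-3*y) dx dy = -3/2.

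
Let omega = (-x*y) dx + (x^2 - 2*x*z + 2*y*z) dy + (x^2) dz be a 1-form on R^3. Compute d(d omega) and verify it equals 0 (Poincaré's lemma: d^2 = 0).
d(d omega) = 0

Step 1: d omega = sum_{i<j} (∂f_j/∂x_i - ∂f_i/∂x_j) dx_i ∧ dx_j:
  coeff of dx ∧ dy: 3*x - 2*z
  coeff of dx ∧ dz: 2*x
  coeff of dy ∧ dz: 2*x - 2*y
Step 2: Apply d again to each 2-form coefficient. The only possible 3-form in R^3 is dx ∧ dy ∧ dz, with coefficient
  ∂(coeff of dy∧dz)/∂x - ∂(coeff of dx∧dz)/∂y + ∂(coeff of dx∧dy)/∂z
  = ∂/∂x (2*x - 2*y) - ∂/∂y (2*x) + ∂/∂z (3*x - 2*z).
Each of these terms simplifies to sums of mixed partials that cancel in pairs. The result is 0 (by equality of mixed partials for smooth functions — Schwarz / Clairaut).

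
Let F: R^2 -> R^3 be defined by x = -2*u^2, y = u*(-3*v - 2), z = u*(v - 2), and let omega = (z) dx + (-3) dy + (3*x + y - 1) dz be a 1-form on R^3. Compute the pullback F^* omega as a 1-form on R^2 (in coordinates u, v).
F^* omega = (-10*u^2*v + 20*u^2 - 3*u*v^2 + 4*u*v + 4*u + 8*v + 8) du + (u*(-6*u^2 - 3*u*v - 2*u + 8)) dv

Using F^*(f dg) = (f ∘ F) d(g ∘ F), substitute each coordinate x_i by F_i(u, v) in f_i, and replace dx_i by d F_i = (∂F_i/∂u) du + (∂F_i/∂v) dv.
  For the x component: f_1(F) = u*(v - 2); d F_1 = (-4*u) du + (0) dv
  For the y component: f_2(F) = -3; d F_2 = (-3*v - 2) du + (-3*u) dv
  For the z component: f_3(F) = -6*u^2 - 3*u*v - 2*u - 1; d F_3 = (v - 2) du + (u) dv
Combining and collecting du, dv coefficients:
  coeff of du: -10*u^2*v + 20*u^2 - 3*u*v^2 + 4*u*v + 4*u + 8*v + 8
  coeff of dv: u*(-6*u^2 - 3*u*v - 2*u + 8)
F^* omega = (-10*u^2*v + 20*u^2 - 3*u*v^2 + 4*u*v + 4*u + 8*v + 8) du + (u*(-6*u^2 - 3*u*v - 2*u + 8)) dv.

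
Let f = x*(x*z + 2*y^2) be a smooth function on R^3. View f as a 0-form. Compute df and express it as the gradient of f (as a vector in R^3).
df = (2*x*z + 2*y^2) dx + (4*x*y) dy + (x^2) dz; grad f = (2*x*z + 2*y^2, 4*x*y, x^2)

For a 0-form f, d f = (∂f/∂x) dx + (∂f/∂y) dy + (∂f/∂z) dz. The components of the vector representation are exactly the entries of grad f in Cartesian coordinates:
  ∂f/∂x = 2*x*z + 2*y^2
  ∂f/∂y = 4*x*y
  ∂f/∂z = x^2.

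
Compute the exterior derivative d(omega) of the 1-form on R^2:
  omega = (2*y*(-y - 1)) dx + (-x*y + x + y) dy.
d(omega) = (3*y + 3) dx ∧ dy

For a 1-form omega = sum_i f_i dx_i, the exterior derivative is
  d(omega) = sum_{i < j} (∂f_j/∂x_i - ∂f_i/∂x_j) dx_i ∧ dx_j.
  coefficient of dx ∧ dy: ∂f_2/∂x - ∂f_1/∂y = ∂(-x*y + x + y)/∂x - ∂(2*y*(-y - 1))/∂y = 3*y + 3
Assembling: d(omega) = (3*y + 3) dx ∧ dy.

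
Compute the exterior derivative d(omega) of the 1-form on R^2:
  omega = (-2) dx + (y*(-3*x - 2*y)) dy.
d(omega) = (-3*y) dx ∧ dy

For a 1-form omega = sum_i f_i dx_i, the exterior derivative is
  d(omega) = sum_{i < j} (∂f_j/∂x_i - ∂f_i/∂x_j) dx_i ∧ dx_j.
  coefficient of dx ∧ dy: ∂f_2/∂x - ∂f_1/∂y = ∂(y*(-3*x - 2*y))/∂x - ∂(-2)/∂y = -3*y
Assembling: d(omega) = (-3*y) dx ∧ dy.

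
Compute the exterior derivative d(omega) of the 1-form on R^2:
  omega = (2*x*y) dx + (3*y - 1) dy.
d(omega) = (-2*x) dx ∧ dy

For a 1-form omega = sum_i f_i dx_i, the exterior derivative is
  d(omega) = sum_{i < j} (∂f_j/∂x_i - ∂f_i/∂x_j) dx_i ∧ dx_j.
  coefficient of dx ∧ dy: ∂f_2/∂x - ∂f_1/∂y = ∂(3*y - 1)/∂x - ∂(2*x*y)/∂y = -2*x
Assembling: d(omega) = (-2*x) dx ∧ dy.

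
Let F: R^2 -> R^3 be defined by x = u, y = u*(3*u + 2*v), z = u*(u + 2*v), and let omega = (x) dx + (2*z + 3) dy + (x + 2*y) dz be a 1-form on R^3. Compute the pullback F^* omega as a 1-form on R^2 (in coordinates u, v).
F^* omega = (24*u^3 + 48*u^2*v + 2*u^2 + 16*u*v^2 + 2*u*v + 19*u + 6*v) du + (2*u*(8*u^2 + 8*u*v + u + 3)) dv

Using F^*(f dg) = (f ∘ F) d(g ∘ F), substitute each coordinate x_i by F_i(u, v) in f_i, and replace dx_i by d F_i = (∂F_i/∂u) du + (∂F_i/∂v) dv.
  For the x component: f_1(F) = u; d F_1 = (1) du + (0) dv
  For the y component: f_2(F) = 2*u^2 + 4*u*v + 3; d F_2 = (6*u + 2*v) du + (2*u) dv
  For the z component: f_3(F) = u*(6*u + 4*v + 1); d F_3 = (2*u + 2*v) du + (2*u) dv
Combining and collecting du, dv coefficients:
  coeff of du: 24*u^3 + 48*u^2*v + 2*u^2 + 16*u*v^2 + 2*u*v + 19*u + 6*v
  coeff of dv: 2*u*(8*u^2 + 8*u*v + u + 3)
F^* omega = (24*u^3 + 48*u^2*v + 2*u^2 + 16*u*v^2 + 2*u*v + 19*u + 6*v) du + (2*u*(8*u^2 + 8*u*v + u + 3)) dv.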